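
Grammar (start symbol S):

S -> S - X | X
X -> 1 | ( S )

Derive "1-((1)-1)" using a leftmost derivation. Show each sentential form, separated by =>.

S=>S-X=>X-X=>1-X=>1-(S)=>1-(S-X)=>1-(X-X)=>1-((S)-X)=>1-((X)-X)=>1-((1)-X)=>1-((1)-1)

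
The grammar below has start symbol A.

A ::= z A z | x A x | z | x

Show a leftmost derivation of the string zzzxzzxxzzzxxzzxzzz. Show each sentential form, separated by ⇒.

A⇒zAz⇒zzAzz⇒zzzAzzz⇒zzzxAxzzz⇒zzzxzAzxzzz⇒zzzxzzAzzxzzz⇒zzzxzzxAxzzxzzz⇒zzzxzzxxAxxzzxzzz⇒zzzxzzxxzAzxxzzxzzz⇒zzzxzzxxzzzxxzzxzzz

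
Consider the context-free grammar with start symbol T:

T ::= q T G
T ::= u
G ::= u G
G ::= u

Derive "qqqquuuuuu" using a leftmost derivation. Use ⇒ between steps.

T ⇒ qTG   [T ::= q T G]
qTG ⇒ qqTGG   [T ::= q T G]
qqTGG ⇒ qqqTGGG   [T ::= q T G]
qqqTGGG ⇒ qqqqTGGGG   [T ::= q T G]
qqqqTGGGG ⇒ qqqquGGGG   [T ::= u]
qqqquGGGG ⇒ qqqquuGGG   [G ::= u]
qqqquuGGG ⇒ qqqquuuGGG   [G ::= u G]
qqqquuuGGG ⇒ qqqquuuuGG   [G ::= u]
qqqquuuuGG ⇒ qqqquuuuuG   [G ::= u]
qqqquuuuuG ⇒ qqqquuuuuu   [G ::= u]

T ⇒ qTG ⇒ qqTGG ⇒ qqqTGGG ⇒ qqqqTGGGG ⇒ qqqquGGGG ⇒ qqqquuGGG ⇒ qqqquuuGGG ⇒ qqqquuuuGG ⇒ qqqquuuuuG ⇒ qqqquuuuuu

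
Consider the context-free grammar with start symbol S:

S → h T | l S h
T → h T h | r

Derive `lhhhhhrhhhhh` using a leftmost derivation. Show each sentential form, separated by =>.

S => lSh => lhTh => lhhThh => lhhhThhh => lhhhhThhhh => lhhhhhThhhhh => lhhhhhrhhhhh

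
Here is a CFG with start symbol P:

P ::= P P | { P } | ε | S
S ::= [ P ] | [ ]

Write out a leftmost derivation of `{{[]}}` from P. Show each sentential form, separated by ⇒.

P ⇒ {P}   [P ::= { P }]
{P} ⇒ {{P}}   [P ::= { P }]
{{P}} ⇒ {{PP}}   [P ::= P P]
{{PP}} ⇒ {{SP}}   [P ::= S]
{{SP}} ⇒ {{[]P}}   [S ::= [ ]]
{{[]P}} ⇒ {{[]}}   [P ::= ε]

P ⇒ {P} ⇒ {{P}} ⇒ {{PP}} ⇒ {{SP}} ⇒ {{[]P}} ⇒ {{[]}}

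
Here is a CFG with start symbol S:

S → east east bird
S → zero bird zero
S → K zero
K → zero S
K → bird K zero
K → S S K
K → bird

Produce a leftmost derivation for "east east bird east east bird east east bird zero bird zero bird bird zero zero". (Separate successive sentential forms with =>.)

S => K zero => S S K zero => east east bird S K zero => east east bird east east bird K zero => east east bird east east bird S S K zero => east east bird east east bird east east bird S K zero => east east bird east east bird east east bird zero bird zero K zero => east east bird east east bird east east bird zero bird zero bird K zero zero => east east bird east east bird east east bird zero bird zero bird bird zero zero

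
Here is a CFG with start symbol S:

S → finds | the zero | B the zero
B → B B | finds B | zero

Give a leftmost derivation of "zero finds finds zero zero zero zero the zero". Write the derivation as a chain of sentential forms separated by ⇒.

S ⇒ B the zero   [S → B the zero]
B the zero ⇒ B B the zero   [B → B B]
B B the zero ⇒ zero B the zero   [B → zero]
zero B the zero ⇒ zero B B the zero   [B → B B]
zero B B the zero ⇒ zero B B B the zero   [B → B B]
zero B B B the zero ⇒ zero finds B B B the zero   [B → finds B]
zero finds B B B the zero ⇒ zero finds B B B B the zero   [B → B B]
zero finds B B B B the zero ⇒ zero finds finds B B B B the zero   [B → finds B]
zero finds finds B B B B the zero ⇒ zero finds finds zero B B B the zero   [B → zero]
zero finds finds zero B B B the zero ⇒ zero finds finds zero zero B B the zero   [B → zero]
zero finds finds zero zero B B the zero ⇒ zero finds finds zero zero zero B the zero   [B → zero]
zero finds finds zero zero zero B the zero ⇒ zero finds finds zero zero zero zero the zero   [B → zero]

S ⇒ B the zero ⇒ B B the zero ⇒ zero B the zero ⇒ zero B B the zero ⇒ zero B B B the zero ⇒ zero finds B B B the zero ⇒ zero finds B B B B the zero ⇒ zero finds finds B B B B the zero ⇒ zero finds finds zero B B B the zero ⇒ zero finds finds zero zero B B the zero ⇒ zero finds finds zero zero zero B the zero ⇒ zero finds finds zero zero zero zero the zero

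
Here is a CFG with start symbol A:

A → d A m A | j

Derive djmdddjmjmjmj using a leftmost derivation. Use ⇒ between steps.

A ⇒ dAmA   [A → d A m A]
dAmA ⇒ djmA   [A → j]
djmA ⇒ djmdAmA   [A → d A m A]
djmdAmA ⇒ djmddAmAmA   [A → d A m A]
djmddAmAmA ⇒ djmdddAmAmAmA   [A → d A m A]
djmdddAmAmAmA ⇒ djmdddjmAmAmA   [A → j]
djmdddjmAmAmA ⇒ djmdddjmjmAmA   [A → j]
djmdddjmjmAmA ⇒ djmdddjmjmjmA   [A → j]
djmdddjmjmjmA ⇒ djmdddjmjmjmj   [A → j]

A⇒dAmA⇒djmA⇒djmdAmA⇒djmddAmAmA⇒djmdddAmAmAmA⇒djmdddjmAmAmA⇒djmdddjmjmAmA⇒djmdddjmjmjmA⇒djmdddjmjmjmj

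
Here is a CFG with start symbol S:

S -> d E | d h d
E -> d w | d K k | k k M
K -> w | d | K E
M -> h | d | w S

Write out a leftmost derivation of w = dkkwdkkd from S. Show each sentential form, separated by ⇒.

S ⇒ dE ⇒ dkkM ⇒ dkkwS ⇒ dkkwdE ⇒ dkkwdkkM ⇒ dkkwdkkd

S ⇒ dE   [S -> d E]
dE ⇒ dkkM   [E -> k k M]
dkkM ⇒ dkkwS   [M -> w S]
dkkwS ⇒ dkkwdE   [S -> d E]
dkkwdE ⇒ dkkwdkkM   [E -> k k M]
dkkwdkkM ⇒ dkkwdkkd   [M -> d]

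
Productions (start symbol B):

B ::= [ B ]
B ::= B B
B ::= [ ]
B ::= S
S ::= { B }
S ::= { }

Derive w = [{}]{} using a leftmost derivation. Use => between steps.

B=>BB=>[B]B=>[S]B=>[{}]B=>[{}]S=>[{}]{}

B => BB   [B ::= B B]
BB => [B]B   [B ::= [ B ]]
[B]B => [S]B   [B ::= S]
[S]B => [{}]B   [S ::= { }]
[{}]B => [{}]S   [B ::= S]
[{}]S => [{}]{}   [S ::= { }]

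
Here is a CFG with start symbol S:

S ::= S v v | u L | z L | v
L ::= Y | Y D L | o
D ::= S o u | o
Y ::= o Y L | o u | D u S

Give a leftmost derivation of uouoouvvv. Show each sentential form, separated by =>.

S => Svv   [S ::= S v v]
Svv => uLvv   [S ::= u L]
uLvv => uYDLvv   [L ::= Y D L]
uYDLvv => uouDLvv   [Y ::= o u]
uouDLvv => uouoLvv   [D ::= o]
uouoLvv => uouoYvv   [L ::= Y]
uouoYvv => uouoDuSvv   [Y ::= D u S]
uouoDuSvv => uouoouSvv   [D ::= o]
uouoouSvv => uouoouvvv   [S ::= v]

S=>Svv=>uLvv=>uYDLvv=>uouDLvv=>uouoLvv=>uouoYvv=>uouoDuSvv=>uouoouSvv=>uouoouvvv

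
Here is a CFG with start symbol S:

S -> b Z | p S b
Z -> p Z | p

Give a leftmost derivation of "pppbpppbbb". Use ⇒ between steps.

S ⇒ pSb   [S -> p S b]
pSb ⇒ ppSbb   [S -> p S b]
ppSbb ⇒ pppSbbb   [S -> p S b]
pppSbbb ⇒ pppbZbbb   [S -> b Z]
pppbZbbb ⇒ pppbpZbbb   [Z -> p Z]
pppbpZbbb ⇒ pppbppZbbb   [Z -> p Z]
pppbppZbbb ⇒ pppbpppbbb   [Z -> p]

S ⇒ pSb ⇒ ppSbb ⇒ pppSbbb ⇒ pppbZbbb ⇒ pppbpZbbb ⇒ pppbppZbbb ⇒ pppbpppbbb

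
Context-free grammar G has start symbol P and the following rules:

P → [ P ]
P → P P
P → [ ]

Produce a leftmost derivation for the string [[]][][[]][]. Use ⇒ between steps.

P ⇒ PP   [P → P P]
PP ⇒ [P]P   [P → [ P ]]
[P]P ⇒ [[]]P   [P → [ ]]
[[]]P ⇒ [[]]PP   [P → P P]
[[]]PP ⇒ [[]]PPP   [P → P P]
[[]]PPP ⇒ [[]][]PP   [P → [ ]]
[[]][]PP ⇒ [[]][][P]P   [P → [ P ]]
[[]][][P]P ⇒ [[]][][[]]P   [P → [ ]]
[[]][][[]]P ⇒ [[]][][[]][]   [P → [ ]]

P⇒PP⇒[P]P⇒[[]]P⇒[[]]PP⇒[[]]PPP⇒[[]][]PP⇒[[]][][P]P⇒[[]][][[]]P⇒[[]][][[]][]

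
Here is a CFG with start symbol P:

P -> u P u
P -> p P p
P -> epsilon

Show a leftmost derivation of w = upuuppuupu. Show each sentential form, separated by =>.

P => uPu => upPpu => upuPupu => upuuPuupu => upuupPpuupu => upuuppuupu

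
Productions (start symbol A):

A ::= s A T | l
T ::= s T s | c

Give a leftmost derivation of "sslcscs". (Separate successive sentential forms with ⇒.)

A ⇒ sAT   [A ::= s A T]
sAT ⇒ ssATT   [A ::= s A T]
ssATT ⇒ sslTT   [A ::= l]
sslTT ⇒ sslcT   [T ::= c]
sslcT ⇒ sslcsTs   [T ::= s T s]
sslcsTs ⇒ sslcscs   [T ::= c]

A⇒sAT⇒ssATT⇒sslTT⇒sslcT⇒sslcsTs⇒sslcscs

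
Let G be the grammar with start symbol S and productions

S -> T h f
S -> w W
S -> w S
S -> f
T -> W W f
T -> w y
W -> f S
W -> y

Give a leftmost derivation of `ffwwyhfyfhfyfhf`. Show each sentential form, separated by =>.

S => Thf   [S -> T h f]
Thf => WWfhf   [T -> W W f]
WWfhf => fSWfhf   [W -> f S]
fSWfhf => fThfWfhf   [S -> T h f]
fThfWfhf => fWWfhfWfhf   [T -> W W f]
fWWfhfWfhf => ffSWfhfWfhf   [W -> f S]
ffSWfhfWfhf => ffwSWfhfWfhf   [S -> w S]
ffwSWfhfWfhf => ffwThfWfhfWfhf   [S -> T h f]
ffwThfWfhfWfhf => ffwwyhfWfhfWfhf   [T -> w y]
ffwwyhfWfhfWfhf => ffwwyhfyfhfWfhf   [W -> y]
ffwwyhfyfhfWfhf => ffwwyhfyfhfyfhf   [W -> y]

S => Thf => WWfhf => fSWfhf => fThfWfhf => fWWfhfWfhf => ffSWfhfWfhf => ffwSWfhfWfhf => ffwThfWfhfWfhf => ffwwyhfWfhfWfhf => ffwwyhfyfhfWfhf => ffwwyhfyfhfyfhf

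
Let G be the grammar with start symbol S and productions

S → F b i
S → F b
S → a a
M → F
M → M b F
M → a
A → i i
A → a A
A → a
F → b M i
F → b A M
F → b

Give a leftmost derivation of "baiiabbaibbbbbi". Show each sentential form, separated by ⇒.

S ⇒ Fbi ⇒ bAMbi ⇒ baAMbi ⇒ baiiMbi ⇒ baiiMbFbi ⇒ baiiMbFbFbi ⇒ baiiMbFbFbFbi ⇒ baiiabFbFbFbi ⇒ baiiabbMibFbFbi ⇒ baiiabbaibFbFbi ⇒ baiiabbaibbbFbi ⇒ baiiabbaibbbbbi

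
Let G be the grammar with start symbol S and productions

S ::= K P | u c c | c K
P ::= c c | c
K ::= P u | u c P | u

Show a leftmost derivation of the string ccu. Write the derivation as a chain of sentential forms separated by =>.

S=>cK=>cPu=>ccu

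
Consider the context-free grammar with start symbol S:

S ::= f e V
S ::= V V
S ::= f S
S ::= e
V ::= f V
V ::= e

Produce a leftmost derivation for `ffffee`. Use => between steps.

S => VV   [S ::= V V]
VV => fVV   [V ::= f V]
fVV => ffVV   [V ::= f V]
ffVV => fffVV   [V ::= f V]
fffVV => ffffVV   [V ::= f V]
ffffVV => ffffeV   [V ::= e]
ffffeV => ffffee   [V ::= e]

S => VV => fVV => ffVV => fffVV => ffffVV => ffffeV => ffffee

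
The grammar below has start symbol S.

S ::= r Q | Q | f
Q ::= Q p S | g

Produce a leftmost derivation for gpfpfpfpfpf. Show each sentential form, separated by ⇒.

S ⇒ Q   [S ::= Q]
Q ⇒ QpS   [Q ::= Q p S]
QpS ⇒ QpSpS   [Q ::= Q p S]
QpSpS ⇒ QpSpSpS   [Q ::= Q p S]
QpSpSpS ⇒ QpSpSpSpS   [Q ::= Q p S]
QpSpSpSpS ⇒ QpSpSpSpSpS   [Q ::= Q p S]
QpSpSpSpSpS ⇒ gpSpSpSpSpS   [Q ::= g]
gpSpSpSpSpS ⇒ gpfpSpSpSpS   [S ::= f]
gpfpSpSpSpS ⇒ gpfpfpSpSpS   [S ::= f]
gpfpfpSpSpS ⇒ gpfpfpfpSpS   [S ::= f]
gpfpfpfpSpS ⇒ gpfpfpfpfpS   [S ::= f]
gpfpfpfpfpS ⇒ gpfpfpfpfpf   [S ::= f]

S⇒Q⇒QpS⇒QpSpS⇒QpSpSpS⇒QpSpSpSpS⇒QpSpSpSpSpS⇒gpSpSpSpSpS⇒gpfpSpSpSpS⇒gpfpfpSpSpS⇒gpfpfpfpSpS⇒gpfpfpfpfpS⇒gpfpfpfpfpf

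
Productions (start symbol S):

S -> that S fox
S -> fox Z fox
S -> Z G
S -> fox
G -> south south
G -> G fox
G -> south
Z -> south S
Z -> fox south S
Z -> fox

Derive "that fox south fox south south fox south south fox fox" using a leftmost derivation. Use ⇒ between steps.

S ⇒ that S fox ⇒ that Z G fox ⇒ that fox south S G fox ⇒ that fox south Z G G fox ⇒ that fox south fox G G fox ⇒ that fox south fox G fox G fox ⇒ that fox south fox south south fox G fox ⇒ that fox south fox south south fox G fox fox ⇒ that fox south fox south south fox south south fox fox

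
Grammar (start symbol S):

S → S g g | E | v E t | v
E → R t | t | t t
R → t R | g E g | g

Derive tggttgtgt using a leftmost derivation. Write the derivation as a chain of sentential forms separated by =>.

S => E => Rt => tRt => tgEgt => tgRtgt => tggEgtgt => tggttgtgt

S => E   [S → E]
E => Rt   [E → R t]
Rt => tRt   [R → t R]
tRt => tgEgt   [R → g E g]
tgEgt => tgRtgt   [E → R t]
tgRtgt => tggEgtgt   [R → g E g]
tggEgtgt => tggttgtgt   [E → t t]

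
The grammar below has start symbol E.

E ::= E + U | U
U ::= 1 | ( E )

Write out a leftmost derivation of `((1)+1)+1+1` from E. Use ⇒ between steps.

E ⇒ E+U   [E ::= E + U]
E+U ⇒ E+U+U   [E ::= E + U]
E+U+U ⇒ U+U+U   [E ::= U]
U+U+U ⇒ (E)+U+U   [U ::= ( E )]
(E)+U+U ⇒ (E+U)+U+U   [E ::= E + U]
(E+U)+U+U ⇒ (U+U)+U+U   [E ::= U]
(U+U)+U+U ⇒ ((E)+U)+U+U   [U ::= ( E )]
((E)+U)+U+U ⇒ ((U)+U)+U+U   [E ::= U]
((U)+U)+U+U ⇒ ((1)+U)+U+U   [U ::= 1]
((1)+U)+U+U ⇒ ((1)+1)+U+U   [U ::= 1]
((1)+1)+U+U ⇒ ((1)+1)+1+U   [U ::= 1]
((1)+1)+1+U ⇒ ((1)+1)+1+1   [U ::= 1]

E⇒E+U⇒E+U+U⇒U+U+U⇒(E)+U+U⇒(E+U)+U+U⇒(U+U)+U+U⇒((E)+U)+U+U⇒((U)+U)+U+U⇒((1)+U)+U+U⇒((1)+1)+U+U⇒((1)+1)+1+U⇒((1)+1)+1+1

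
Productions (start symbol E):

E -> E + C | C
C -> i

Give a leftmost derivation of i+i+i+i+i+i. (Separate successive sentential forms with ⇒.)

E ⇒ E+C   [E -> E + C]
E+C ⇒ E+C+C   [E -> E + C]
E+C+C ⇒ E+C+C+C   [E -> E + C]
E+C+C+C ⇒ E+C+C+C+C   [E -> E + C]
E+C+C+C+C ⇒ E+C+C+C+C+C   [E -> E + C]
E+C+C+C+C+C ⇒ C+C+C+C+C+C   [E -> C]
C+C+C+C+C+C ⇒ i+C+C+C+C+C   [C -> i]
i+C+C+C+C+C ⇒ i+i+C+C+C+C   [C -> i]
i+i+C+C+C+C ⇒ i+i+i+C+C+C   [C -> i]
i+i+i+C+C+C ⇒ i+i+i+i+C+C   [C -> i]
i+i+i+i+C+C ⇒ i+i+i+i+i+C   [C -> i]
i+i+i+i+i+C ⇒ i+i+i+i+i+i   [C -> i]

E ⇒ E+C ⇒ E+C+C ⇒ E+C+C+C ⇒ E+C+C+C+C ⇒ E+C+C+C+C+C ⇒ C+C+C+C+C+C ⇒ i+C+C+C+C+C ⇒ i+i+C+C+C+C ⇒ i+i+i+C+C+C ⇒ i+i+i+i+C+C ⇒ i+i+i+i+i+C ⇒ i+i+i+i+i+i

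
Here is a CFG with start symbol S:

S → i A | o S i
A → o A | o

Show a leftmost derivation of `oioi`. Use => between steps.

S => oSi => oiAi => oioi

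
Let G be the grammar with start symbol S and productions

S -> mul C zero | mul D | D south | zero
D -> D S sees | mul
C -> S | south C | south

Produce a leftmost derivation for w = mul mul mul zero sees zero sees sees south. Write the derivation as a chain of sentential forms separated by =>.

S => D south   [S -> D south]
D south => D S sees south   [D -> D S sees]
D S sees south => mul S sees south   [D -> mul]
mul S sees south => mul mul D sees south   [S -> mul D]
mul mul D sees south => mul mul D S sees sees south   [D -> D S sees]
mul mul D S sees sees south => mul mul D S sees S sees sees south   [D -> D S sees]
mul mul D S sees S sees sees south => mul mul mul S sees S sees sees south   [D -> mul]
mul mul mul S sees S sees sees south => mul mul mul zero sees S sees sees south   [S -> zero]
mul mul mul zero sees S sees sees south => mul mul mul zero sees zero sees sees south   [S -> zero]

S => D south => D S sees south => mul S sees south => mul mul D sees south => mul mul D S sees sees south => mul mul D S sees S sees sees south => mul mul mul S sees S sees sees south => mul mul mul zero sees S sees sees south => mul mul mul zero sees zero sees sees south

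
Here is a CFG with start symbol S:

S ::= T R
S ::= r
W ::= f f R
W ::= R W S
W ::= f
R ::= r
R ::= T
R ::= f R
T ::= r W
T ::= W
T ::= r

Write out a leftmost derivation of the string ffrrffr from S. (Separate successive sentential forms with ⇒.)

S ⇒ TR ⇒ WR ⇒ ffRR ⇒ ffTR ⇒ ffrR ⇒ ffrT ⇒ ffrrW ⇒ ffrrffR ⇒ ffrrffr

S ⇒ TR   [S ::= T R]
TR ⇒ WR   [T ::= W]
WR ⇒ ffRR   [W ::= f f R]
ffRR ⇒ ffTR   [R ::= T]
ffTR ⇒ ffrR   [T ::= r]
ffrR ⇒ ffrT   [R ::= T]
ffrT ⇒ ffrrW   [T ::= r W]
ffrrW ⇒ ffrrffR   [W ::= f f R]
ffrrffR ⇒ ffrrffr   [R ::= r]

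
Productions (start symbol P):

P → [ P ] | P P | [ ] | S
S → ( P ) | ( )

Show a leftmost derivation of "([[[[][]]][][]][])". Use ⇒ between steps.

P ⇒ S   [P → S]
S ⇒ (P)   [S → ( P )]
(P) ⇒ (PP)   [P → P P]
(PP) ⇒ ([P]P)   [P → [ P ]]
([P]P) ⇒ ([PP]P)   [P → P P]
([PP]P) ⇒ ([PPP]P)   [P → P P]
([PPP]P) ⇒ ([[P]PP]P)   [P → [ P ]]
([[P]PP]P) ⇒ ([[[P]]PP]P)   [P → [ P ]]
([[[P]]PP]P) ⇒ ([[[PP]]PP]P)   [P → P P]
([[[PP]]PP]P) ⇒ ([[[[]P]]PP]P)   [P → [ ]]
([[[[]P]]PP]P) ⇒ ([[[[][]]]PP]P)   [P → [ ]]
([[[[][]]]PP]P) ⇒ ([[[[][]]][]P]P)   [P → [ ]]
([[[[][]]][]P]P) ⇒ ([[[[][]]][][]]P)   [P → [ ]]
([[[[][]]][][]]P) ⇒ ([[[[][]]][][]][])   [P → [ ]]

P ⇒ S ⇒ (P) ⇒ (PP) ⇒ ([P]P) ⇒ ([PP]P) ⇒ ([PPP]P) ⇒ ([[P]PP]P) ⇒ ([[[P]]PP]P) ⇒ ([[[PP]]PP]P) ⇒ ([[[[]P]]PP]P) ⇒ ([[[[][]]]PP]P) ⇒ ([[[[][]]][]P]P) ⇒ ([[[[][]]][][]]P) ⇒ ([[[[][]]][][]][])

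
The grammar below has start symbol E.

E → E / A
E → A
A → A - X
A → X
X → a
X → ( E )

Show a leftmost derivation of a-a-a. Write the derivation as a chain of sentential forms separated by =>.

E => A   [E → A]
A => A-X   [A → A - X]
A-X => A-X-X   [A → A - X]
A-X-X => X-X-X   [A → X]
X-X-X => a-X-X   [X → a]
a-X-X => a-a-X   [X → a]
a-a-X => a-a-a   [X → a]

E => A => A-X => A-X-X => X-X-X => a-X-X => a-a-X => a-a-a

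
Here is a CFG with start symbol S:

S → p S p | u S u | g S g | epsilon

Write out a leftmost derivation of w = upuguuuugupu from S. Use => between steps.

S => uSu   [S → u S u]
uSu => upSpu   [S → p S p]
upSpu => upuSupu   [S → u S u]
upuSupu => upugSgupu   [S → g S g]
upugSgupu => upuguSugupu   [S → u S u]
upuguSugupu => upuguuSuugupu   [S → u S u]
upuguuSuugupu => upuguuuugupu   [S → epsilon]

S => uSu => upSpu => upuSupu => upugSgupu => upuguSugupu => upuguuSuugupu => upuguuuugupu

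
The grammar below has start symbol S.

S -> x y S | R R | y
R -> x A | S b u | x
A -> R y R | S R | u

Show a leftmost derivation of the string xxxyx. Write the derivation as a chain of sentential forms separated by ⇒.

S⇒RR⇒xR⇒xxA⇒xxRyR⇒xxxyR⇒xxxyx

S ⇒ RR   [S -> R R]
RR ⇒ xR   [R -> x]
xR ⇒ xxA   [R -> x A]
xxA ⇒ xxRyR   [A -> R y R]
xxRyR ⇒ xxxyR   [R -> x]
xxxyR ⇒ xxxyx   [R -> x]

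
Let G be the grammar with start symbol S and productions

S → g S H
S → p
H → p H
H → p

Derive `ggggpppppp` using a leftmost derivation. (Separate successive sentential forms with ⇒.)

S ⇒ gSH   [S → g S H]
gSH ⇒ ggSHH   [S → g S H]
ggSHH ⇒ gggSHHH   [S → g S H]
gggSHHH ⇒ ggggSHHHH   [S → g S H]
ggggSHHHH ⇒ ggggpHHHH   [S → p]
ggggpHHHH ⇒ ggggppHHH   [H → p]
ggggppHHH ⇒ ggggpppHHH   [H → p H]
ggggpppHHH ⇒ ggggppppHH   [H → p]
ggggppppHH ⇒ ggggpppppH   [H → p]
ggggpppppH ⇒ ggggpppppp   [H → p]

S⇒gSH⇒ggSHH⇒gggSHHH⇒ggggSHHHH⇒ggggpHHHH⇒ggggppHHH⇒ggggpppHHH⇒ggggppppHH⇒ggggpppppH⇒ggggpppppp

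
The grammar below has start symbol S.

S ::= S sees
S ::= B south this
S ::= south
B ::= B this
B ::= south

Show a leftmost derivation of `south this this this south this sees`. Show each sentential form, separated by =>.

S => S sees => B south this sees => B this south this sees => B this this south this sees => B this this this south this sees => south this this this south this sees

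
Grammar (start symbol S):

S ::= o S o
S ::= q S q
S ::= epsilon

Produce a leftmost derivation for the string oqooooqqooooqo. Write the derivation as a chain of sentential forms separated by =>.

S => oSo => oqSqo => oqoSoqo => oqooSooqo => oqoooSoooqo => oqooooSooooqo => oqooooqSqooooqo => oqooooqqooooqo

S => oSo   [S ::= o S o]
oSo => oqSqo   [S ::= q S q]
oqSqo => oqoSoqo   [S ::= o S o]
oqoSoqo => oqooSooqo   [S ::= o S o]
oqooSooqo => oqoooSoooqo   [S ::= o S o]
oqoooSoooqo => oqooooSooooqo   [S ::= o S o]
oqooooSooooqo => oqooooqSqooooqo   [S ::= q S q]
oqooooqSqooooqo => oqooooqqooooqo   [S ::= epsilon]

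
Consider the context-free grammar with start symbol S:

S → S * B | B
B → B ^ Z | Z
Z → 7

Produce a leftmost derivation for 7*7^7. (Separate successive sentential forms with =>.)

S => S*B   [S → S * B]
S*B => B*B   [S → B]
B*B => Z*B   [B → Z]
Z*B => 7*B   [Z → 7]
7*B => 7*B^Z   [B → B ^ Z]
7*B^Z => 7*Z^Z   [B → Z]
7*Z^Z => 7*7^Z   [Z → 7]
7*7^Z => 7*7^7   [Z → 7]

S => S*B => B*B => Z*B => 7*B => 7*B^Z => 7*Z^Z => 7*7^Z => 7*7^7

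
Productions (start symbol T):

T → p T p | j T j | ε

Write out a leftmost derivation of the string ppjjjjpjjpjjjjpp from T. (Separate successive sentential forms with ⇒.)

T ⇒ pTp   [T → p T p]
pTp ⇒ ppTpp   [T → p T p]
ppTpp ⇒ ppjTjpp   [T → j T j]
ppjTjpp ⇒ ppjjTjjpp   [T → j T j]
ppjjTjjpp ⇒ ppjjjTjjjpp   [T → j T j]
ppjjjTjjjpp ⇒ ppjjjjTjjjjpp   [T → j T j]
ppjjjjTjjjjpp ⇒ ppjjjjpTpjjjjpp   [T → p T p]
ppjjjjpTpjjjjpp ⇒ ppjjjjpjTjpjjjjpp   [T → j T j]
ppjjjjpjTjpjjjjpp ⇒ ppjjjjpjjpjjjjpp   [T → ε]

T⇒pTp⇒ppTpp⇒ppjTjpp⇒ppjjTjjpp⇒ppjjjTjjjpp⇒ppjjjjTjjjjpp⇒ppjjjjpTpjjjjpp⇒ppjjjjpjTjpjjjjpp⇒ppjjjjpjjpjjjjpp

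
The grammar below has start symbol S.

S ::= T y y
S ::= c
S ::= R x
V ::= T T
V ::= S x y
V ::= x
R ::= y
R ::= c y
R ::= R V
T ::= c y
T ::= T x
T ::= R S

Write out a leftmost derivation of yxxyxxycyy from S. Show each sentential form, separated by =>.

S => Tyy   [S ::= T y y]
Tyy => RSyy   [T ::= R S]
RSyy => RVSyy   [R ::= R V]
RVSyy => RVVSyy   [R ::= R V]
RVVSyy => RVVVSyy   [R ::= R V]
RVVVSyy => yVVVSyy   [R ::= y]
yVVVSyy => yxVVSyy   [V ::= x]
yxVVSyy => yxxVSyy   [V ::= x]
yxxVSyy => yxxSxySyy   [V ::= S x y]
yxxSxySyy => yxxRxxySyy   [S ::= R x]
yxxRxxySyy => yxxyxxySyy   [R ::= y]
yxxyxxySyy => yxxyxxycyy   [S ::= c]

S => Tyy => RSyy => RVSyy => RVVSyy => RVVVSyy => yVVVSyy => yxVVSyy => yxxVSyy => yxxSxySyy => yxxRxxySyy => yxxyxxySyy => yxxyxxycyy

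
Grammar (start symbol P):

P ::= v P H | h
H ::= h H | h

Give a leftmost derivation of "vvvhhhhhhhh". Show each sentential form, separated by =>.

P => vPH => vvPHH => vvvPHHH => vvvhHHH => vvvhhHHH => vvvhhhHH => vvvhhhhHH => vvvhhhhhHH => vvvhhhhhhHH => vvvhhhhhhhH => vvvhhhhhhhh

P => vPH   [P ::= v P H]
vPH => vvPHH   [P ::= v P H]
vvPHH => vvvPHHH   [P ::= v P H]
vvvPHHH => vvvhHHH   [P ::= h]
vvvhHHH => vvvhhHHH   [H ::= h H]
vvvhhHHH => vvvhhhHH   [H ::= h]
vvvhhhHH => vvvhhhhHH   [H ::= h H]
vvvhhhhHH => vvvhhhhhHH   [H ::= h H]
vvvhhhhhHH => vvvhhhhhhHH   [H ::= h H]
vvvhhhhhhHH => vvvhhhhhhhH   [H ::= h]
vvvhhhhhhhH => vvvhhhhhhhh   [H ::= h]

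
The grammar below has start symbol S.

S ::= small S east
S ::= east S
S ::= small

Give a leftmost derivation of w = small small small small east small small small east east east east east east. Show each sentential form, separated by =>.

S => small S east   [S ::= small S east]
small S east => small small S east east   [S ::= small S east]
small small S east east => small small small S east east east   [S ::= small S east]
small small small S east east east => small small small small S east east east east   [S ::= small S east]
small small small small S east east east east => small small small small east S east east east east   [S ::= east S]
small small small small east S east east east east => small small small small east small S east east east east east   [S ::= small S east]
small small small small east small S east east east east east => small small small small east small small S east east east east east east   [S ::= small S east]
small small small small east small small S east east east east east east => small small small small east small small small east east east east east east   [S ::= small]

S => small S east => small small S east east => small small small S east east east => small small small small S east east east east => small small small small east S east east east east => small small small small east small S east east east east east => small small small small east small small S east east east east east east => small small small small east small small small east east east east east east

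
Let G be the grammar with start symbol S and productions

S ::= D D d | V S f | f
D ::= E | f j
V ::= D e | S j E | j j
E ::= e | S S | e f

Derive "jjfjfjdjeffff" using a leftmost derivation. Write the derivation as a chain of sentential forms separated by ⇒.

S⇒VSf⇒jjSf⇒jjVSff⇒jjSjESff⇒jjDDdjESff⇒jjfjDdjESff⇒jjfjfjdjESff⇒jjfjfjdjefSff⇒jjfjfjdjeffff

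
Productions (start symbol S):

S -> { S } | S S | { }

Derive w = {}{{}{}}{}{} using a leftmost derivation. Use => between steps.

S=>SS=>{}S=>{}SS=>{}SSS=>{}{S}SS=>{}{SS}SS=>{}{{}S}SS=>{}{{}{}}SS=>{}{{}{}}{}S=>{}{{}{}}{}{}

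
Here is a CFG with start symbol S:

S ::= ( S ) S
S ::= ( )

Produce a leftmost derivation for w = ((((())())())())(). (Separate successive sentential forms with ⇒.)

S ⇒ (S)S ⇒ ((S)S)S ⇒ (((S)S)S)S ⇒ ((((S)S)S)S)S ⇒ ((((())S)S)S)S ⇒ ((((())())S)S)S ⇒ ((((())())())S)S ⇒ ((((())())())())S ⇒ ((((())())())())()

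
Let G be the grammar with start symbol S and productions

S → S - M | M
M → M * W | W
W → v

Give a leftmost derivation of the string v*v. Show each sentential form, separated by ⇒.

S ⇒ M ⇒ M*W ⇒ W*W ⇒ v*W ⇒ v*v

S ⇒ M   [S → M]
M ⇒ M*W   [M → M * W]
M*W ⇒ W*W   [M → W]
W*W ⇒ v*W   [W → v]
v*W ⇒ v*v   [W → v]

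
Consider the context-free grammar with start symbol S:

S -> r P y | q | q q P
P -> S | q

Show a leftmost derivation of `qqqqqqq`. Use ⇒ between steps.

S ⇒ qqP ⇒ qqS ⇒ qqqqP ⇒ qqqqS ⇒ qqqqqqP ⇒ qqqqqqq

S ⇒ qqP   [S -> q q P]
qqP ⇒ qqS   [P -> S]
qqS ⇒ qqqqP   [S -> q q P]
qqqqP ⇒ qqqqS   [P -> S]
qqqqS ⇒ qqqqqqP   [S -> q q P]
qqqqqqP ⇒ qqqqqqq   [P -> q]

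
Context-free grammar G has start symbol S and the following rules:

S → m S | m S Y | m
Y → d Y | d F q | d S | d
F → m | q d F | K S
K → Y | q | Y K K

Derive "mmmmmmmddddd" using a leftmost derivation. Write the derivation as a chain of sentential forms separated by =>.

S => mSY => mmSY => mmmSYY => mmmmSYYY => mmmmmSYYYY => mmmmmmSYYYYY => mmmmmmmYYYYY => mmmmmmmdYYYY => mmmmmmmddYYY => mmmmmmmdddYY => mmmmmmmddddY => mmmmmmmddddd

S => mSY   [S → m S Y]
mSY => mmSY   [S → m S]
mmSY => mmmSYY   [S → m S Y]
mmmSYY => mmmmSYYY   [S → m S Y]
mmmmSYYY => mmmmmSYYYY   [S → m S Y]
mmmmmSYYYY => mmmmmmSYYYYY   [S → m S Y]
mmmmmmSYYYYY => mmmmmmmYYYYY   [S → m]
mmmmmmmYYYYY => mmmmmmmdYYYY   [Y → d]
mmmmmmmdYYYY => mmmmmmmddYYY   [Y → d]
mmmmmmmddYYY => mmmmmmmdddYY   [Y → d]
mmmmmmmdddYY => mmmmmmmddddY   [Y → d]
mmmmmmmddddY => mmmmmmmddddd   [Y → d]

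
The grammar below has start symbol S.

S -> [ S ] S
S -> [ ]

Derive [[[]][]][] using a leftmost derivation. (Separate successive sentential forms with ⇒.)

S ⇒ [S]S ⇒ [[S]S]S ⇒ [[[]]S]S ⇒ [[[]][]]S ⇒ [[[]][]][]

S ⇒ [S]S   [S -> [ S ] S]
[S]S ⇒ [[S]S]S   [S -> [ S ] S]
[[S]S]S ⇒ [[[]]S]S   [S -> [ ]]
[[[]]S]S ⇒ [[[]][]]S   [S -> [ ]]
[[[]][]]S ⇒ [[[]][]][]   [S -> [ ]]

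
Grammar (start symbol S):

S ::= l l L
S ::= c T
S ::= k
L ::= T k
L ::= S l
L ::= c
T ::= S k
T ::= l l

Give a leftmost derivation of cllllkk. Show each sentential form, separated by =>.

S => cT   [S ::= c T]
cT => cSk   [T ::= S k]
cSk => cllLk   [S ::= l l L]
cllLk => cllTkk   [L ::= T k]
cllTkk => cllllkk   [T ::= l l]

S => cT => cSk => cllLk => cllTkk => cllllkk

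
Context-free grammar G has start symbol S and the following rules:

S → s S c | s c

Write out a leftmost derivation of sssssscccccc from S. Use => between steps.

S => sSc => ssScc => sssSccc => ssssScccc => sssssSccccc => sssssscccccc

S => sSc   [S → s S c]
sSc => ssScc   [S → s S c]
ssScc => sssSccc   [S → s S c]
sssSccc => ssssScccc   [S → s S c]
ssssScccc => sssssSccccc   [S → s S c]
sssssSccccc => sssssscccccc   [S → s c]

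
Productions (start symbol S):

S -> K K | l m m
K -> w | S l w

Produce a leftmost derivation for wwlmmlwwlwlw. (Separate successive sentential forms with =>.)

S => KK   [S -> K K]
KK => wK   [K -> w]
wK => wSlw   [K -> S l w]
wSlw => wKKlw   [S -> K K]
wKKlw => wwKlw   [K -> w]
wwKlw => wwSlwlw   [K -> S l w]
wwSlwlw => wwKKlwlw   [S -> K K]
wwKKlwlw => wwSlwKlwlw   [K -> S l w]
wwSlwKlwlw => wwlmmlwKlwlw   [S -> l m m]
wwlmmlwKlwlw => wwlmmlwwlwlw   [K -> w]

S => KK => wK => wSlw => wKKlw => wwKlw => wwSlwlw => wwKKlwlw => wwSlwKlwlw => wwlmmlwKlwlw => wwlmmlwwlwlw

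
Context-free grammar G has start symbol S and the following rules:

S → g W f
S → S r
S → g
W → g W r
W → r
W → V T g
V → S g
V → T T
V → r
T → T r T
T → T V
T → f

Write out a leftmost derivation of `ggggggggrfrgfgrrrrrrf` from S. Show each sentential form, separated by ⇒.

S ⇒ gWf   [S → g W f]
gWf ⇒ ggWrf   [W → g W r]
ggWrf ⇒ gggWrrf   [W → g W r]
gggWrrf ⇒ ggggWrrrf   [W → g W r]
ggggWrrrf ⇒ gggggWrrrrf   [W → g W r]
gggggWrrrrf ⇒ ggggggWrrrrrf   [W → g W r]
ggggggWrrrrrf ⇒ gggggggWrrrrrrf   [W → g W r]
gggggggWrrrrrrf ⇒ gggggggVTgrrrrrrf   [W → V T g]
gggggggVTgrrrrrrf ⇒ gggggggSgTgrrrrrrf   [V → S g]
gggggggSgTgrrrrrrf ⇒ gggggggSrgTgrrrrrrf   [S → S r]
gggggggSrgTgrrrrrrf ⇒ ggggggggWfrgTgrrrrrrf   [S → g W f]
ggggggggWfrgTgrrrrrrf ⇒ ggggggggrfrgTgrrrrrrf   [W → r]
ggggggggrfrgTgrrrrrrf ⇒ ggggggggrfrgfgrrrrrrf   [T → f]

S⇒gWf⇒ggWrf⇒gggWrrf⇒ggggWrrrf⇒gggggWrrrrf⇒ggggggWrrrrrf⇒gggggggWrrrrrrf⇒gggggggVTgrrrrrrf⇒gggggggSgTgrrrrrrf⇒gggggggSrgTgrrrrrrf⇒ggggggggWfrgTgrrrrrrf⇒ggggggggrfrgTgrrrrrrf⇒ggggggggrfrgfgrrrrrrf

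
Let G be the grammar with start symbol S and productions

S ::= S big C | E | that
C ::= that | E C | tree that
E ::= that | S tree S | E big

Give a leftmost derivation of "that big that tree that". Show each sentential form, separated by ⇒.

S ⇒ E ⇒ S tree S ⇒ S big C tree S ⇒ that big C tree S ⇒ that big that tree S ⇒ that big that tree that

S ⇒ E   [S ::= E]
E ⇒ S tree S   [E ::= S tree S]
S tree S ⇒ S big C tree S   [S ::= S big C]
S big C tree S ⇒ that big C tree S   [S ::= that]
that big C tree S ⇒ that big that tree S   [C ::= that]
that big that tree S ⇒ that big that tree that   [S ::= that]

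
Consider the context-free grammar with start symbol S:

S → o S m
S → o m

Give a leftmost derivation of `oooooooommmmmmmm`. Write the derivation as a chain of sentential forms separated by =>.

S => oSm => ooSmm => oooSmmm => ooooSmmmm => oooooSmmmmm => ooooooSmmmmmm => oooooooSmmmmmmm => oooooooommmmmmmm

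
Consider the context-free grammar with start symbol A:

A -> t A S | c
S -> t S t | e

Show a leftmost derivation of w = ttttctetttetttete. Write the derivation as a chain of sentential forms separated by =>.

A => tAS => ttASS => tttASSS => ttttASSSS => ttttcSSSS => ttttctStSSS => ttttctetSSS => ttttctettStSS => ttttctetttSttSS => ttttctetttettSS => ttttctetttetttStS => ttttctetttetttetS => ttttctetttetttete

A => tAS   [A -> t A S]
tAS => ttASS   [A -> t A S]
ttASS => tttASSS   [A -> t A S]
tttASSS => ttttASSSS   [A -> t A S]
ttttASSSS => ttttcSSSS   [A -> c]
ttttcSSSS => ttttctStSSS   [S -> t S t]
ttttctStSSS => ttttctetSSS   [S -> e]
ttttctetSSS => ttttctettStSS   [S -> t S t]
ttttctettStSS => ttttctetttSttSS   [S -> t S t]
ttttctetttSttSS => ttttctetttettSS   [S -> e]
ttttctetttettSS => ttttctetttetttStS   [S -> t S t]
ttttctetttetttStS => ttttctetttetttetS   [S -> e]
ttttctetttetttetS => ttttctetttetttete   [S -> e]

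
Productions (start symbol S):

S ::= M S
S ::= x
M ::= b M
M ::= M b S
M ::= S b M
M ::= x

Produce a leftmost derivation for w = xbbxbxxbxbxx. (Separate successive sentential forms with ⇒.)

S ⇒ MS ⇒ MbSS ⇒ SbMbSS ⇒ MSbMbSS ⇒ MbSSbMbSS ⇒ SbMbSSbMbSS ⇒ xbMbSSbMbSS ⇒ xbbMbSSbMbSS ⇒ xbbxbSSbMbSS ⇒ xbbxbxSbMbSS ⇒ xbbxbxxbMbSS ⇒ xbbxbxxbxbSS ⇒ xbbxbxxbxbxS ⇒ xbbxbxxbxbxx

S ⇒ MS   [S ::= M S]
MS ⇒ MbSS   [M ::= M b S]
MbSS ⇒ SbMbSS   [M ::= S b M]
SbMbSS ⇒ MSbMbSS   [S ::= M S]
MSbMbSS ⇒ MbSSbMbSS   [M ::= M b S]
MbSSbMbSS ⇒ SbMbSSbMbSS   [M ::= S b M]
SbMbSSbMbSS ⇒ xbMbSSbMbSS   [S ::= x]
xbMbSSbMbSS ⇒ xbbMbSSbMbSS   [M ::= b M]
xbbMbSSbMbSS ⇒ xbbxbSSbMbSS   [M ::= x]
xbbxbSSbMbSS ⇒ xbbxbxSbMbSS   [S ::= x]
xbbxbxSbMbSS ⇒ xbbxbxxbMbSS   [S ::= x]
xbbxbxxbMbSS ⇒ xbbxbxxbxbSS   [M ::= x]
xbbxbxxbxbSS ⇒ xbbxbxxbxbxS   [S ::= x]
xbbxbxxbxbxS ⇒ xbbxbxxbxbxx   [S ::= x]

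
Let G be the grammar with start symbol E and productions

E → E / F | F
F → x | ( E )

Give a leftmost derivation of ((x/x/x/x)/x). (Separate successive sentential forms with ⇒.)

E⇒F⇒(E)⇒(E/F)⇒(F/F)⇒((E)/F)⇒((E/F)/F)⇒((E/F/F)/F)⇒((E/F/F/F)/F)⇒((F/F/F/F)/F)⇒((x/F/F/F)/F)⇒((x/x/F/F)/F)⇒((x/x/x/F)/F)⇒((x/x/x/x)/F)⇒((x/x/x/x)/x)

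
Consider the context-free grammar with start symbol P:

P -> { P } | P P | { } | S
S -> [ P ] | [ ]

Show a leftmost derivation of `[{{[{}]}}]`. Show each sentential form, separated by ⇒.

P ⇒ S ⇒ [P] ⇒ [{P}] ⇒ [{{P}}] ⇒ [{{S}}] ⇒ [{{[P]}}] ⇒ [{{[{}]}}]

P ⇒ S   [P -> S]
S ⇒ [P]   [S -> [ P ]]
[P] ⇒ [{P}]   [P -> { P }]
[{P}] ⇒ [{{P}}]   [P -> { P }]
[{{P}}] ⇒ [{{S}}]   [P -> S]
[{{S}}] ⇒ [{{[P]}}]   [S -> [ P ]]
[{{[P]}}] ⇒ [{{[{}]}}]   [P -> { }]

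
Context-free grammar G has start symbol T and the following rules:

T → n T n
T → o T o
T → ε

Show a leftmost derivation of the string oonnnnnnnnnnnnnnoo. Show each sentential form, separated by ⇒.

T ⇒ oTo ⇒ ooToo ⇒ oonTnoo ⇒ oonnTnnoo ⇒ oonnnTnnnoo ⇒ oonnnnTnnnnoo ⇒ oonnnnnTnnnnnoo ⇒ oonnnnnnTnnnnnnoo ⇒ oonnnnnnnTnnnnnnnoo ⇒ oonnnnnnnnnnnnnnoo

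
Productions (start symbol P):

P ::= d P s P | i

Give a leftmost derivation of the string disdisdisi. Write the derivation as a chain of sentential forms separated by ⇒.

P⇒dPsP⇒disP⇒disdPsP⇒disdisP⇒disdisdPsP⇒disdisdisP⇒disdisdisi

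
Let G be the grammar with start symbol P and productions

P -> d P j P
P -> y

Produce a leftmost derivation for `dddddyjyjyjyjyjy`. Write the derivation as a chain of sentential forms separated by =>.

P=>dPjP=>ddPjPjP=>dddPjPjPjP=>ddddPjPjPjPjP=>dddddPjPjPjPjPjP=>dddddyjPjPjPjPjP=>dddddyjyjPjPjPjP=>dddddyjyjyjPjPjP=>dddddyjyjyjyjPjP=>dddddyjyjyjyjyjP=>dddddyjyjyjyjyjy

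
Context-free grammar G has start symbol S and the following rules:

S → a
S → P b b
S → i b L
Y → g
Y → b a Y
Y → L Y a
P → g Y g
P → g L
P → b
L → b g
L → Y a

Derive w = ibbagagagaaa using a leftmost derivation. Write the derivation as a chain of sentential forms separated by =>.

S => ibL   [S → i b L]
ibL => ibYa   [L → Y a]
ibYa => ibbaYa   [Y → b a Y]
ibbaYa => ibbaLYaa   [Y → L Y a]
ibbaLYaa => ibbaYaYaa   [L → Y a]
ibbaYaYaa => ibbagaYaa   [Y → g]
ibbagaYaa => ibbagaLYaaa   [Y → L Y a]
ibbagaLYaaa => ibbagaYaYaaa   [L → Y a]
ibbagaYaYaaa => ibbagagaYaaa   [Y → g]
ibbagagaYaaa => ibbagagagaaa   [Y → g]

S=>ibL=>ibYa=>ibbaYa=>ibbaLYaa=>ibbaYaYaa=>ibbagaYaa=>ibbagaLYaaa=>ibbagaYaYaaa=>ibbagagaYaaa=>ibbagagagaaa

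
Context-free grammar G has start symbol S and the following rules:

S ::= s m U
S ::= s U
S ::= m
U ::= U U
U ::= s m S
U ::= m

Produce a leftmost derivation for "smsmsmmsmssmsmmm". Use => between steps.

S=>smU=>smUU=>smUUU=>smsmSUU=>smsmsmUUU=>smsmsmmUU=>smsmsmmsmSU=>smsmsmmsmsUU=>smsmsmmsmssmSU=>smsmsmmsmssmsUU=>smsmsmmsmssmsmU=>smsmsmmsmssmsmUU=>smsmsmmsmssmsmmU=>smsmsmmsmssmsmmm

S => smU   [S ::= s m U]
smU => smUU   [U ::= U U]
smUU => smUUU   [U ::= U U]
smUUU => smsmSUU   [U ::= s m S]
smsmSUU => smsmsmUUU   [S ::= s m U]
smsmsmUUU => smsmsmmUU   [U ::= m]
smsmsmmUU => smsmsmmsmSU   [U ::= s m S]
smsmsmmsmSU => smsmsmmsmsUU   [S ::= s U]
smsmsmmsmsUU => smsmsmmsmssmSU   [U ::= s m S]
smsmsmmsmssmSU => smsmsmmsmssmsUU   [S ::= s U]
smsmsmmsmssmsUU => smsmsmmsmssmsmU   [U ::= m]
smsmsmmsmssmsmU => smsmsmmsmssmsmUU   [U ::= U U]
smsmsmmsmssmsmUU => smsmsmmsmssmsmmU   [U ::= m]
smsmsmmsmssmsmmU => smsmsmmsmssmsmmm   [U ::= m]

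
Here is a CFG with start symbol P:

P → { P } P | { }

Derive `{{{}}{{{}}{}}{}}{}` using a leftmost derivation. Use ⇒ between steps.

P ⇒ {P}P   [P → { P } P]
{P}P ⇒ {{P}P}P   [P → { P } P]
{{P}P}P ⇒ {{{}}P}P   [P → { }]
{{{}}P}P ⇒ {{{}}{P}P}P   [P → { P } P]
{{{}}{P}P}P ⇒ {{{}}{{P}P}P}P   [P → { P } P]
{{{}}{{P}P}P}P ⇒ {{{}}{{{}}P}P}P   [P → { }]
{{{}}{{{}}P}P}P ⇒ {{{}}{{{}}{}}P}P   [P → { }]
{{{}}{{{}}{}}P}P ⇒ {{{}}{{{}}{}}{}}P   [P → { }]
{{{}}{{{}}{}}{}}P ⇒ {{{}}{{{}}{}}{}}{}   [P → { }]

P⇒{P}P⇒{{P}P}P⇒{{{}}P}P⇒{{{}}{P}P}P⇒{{{}}{{P}P}P}P⇒{{{}}{{{}}P}P}P⇒{{{}}{{{}}{}}P}P⇒{{{}}{{{}}{}}{}}P⇒{{{}}{{{}}{}}{}}{}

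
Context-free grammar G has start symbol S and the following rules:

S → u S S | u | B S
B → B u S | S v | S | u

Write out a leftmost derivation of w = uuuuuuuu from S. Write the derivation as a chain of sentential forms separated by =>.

S => BS   [S → B S]
BS => BuSS   [B → B u S]
BuSS => BuSuSS   [B → B u S]
BuSuSS => BuSuSuSS   [B → B u S]
BuSuSuSS => uuSuSuSS   [B → u]
uuSuSuSS => uuuuSuSS   [S → u]
uuuuSuSS => uuuuuuSS   [S → u]
uuuuuuSS => uuuuuuuS   [S → u]
uuuuuuuS => uuuuuuuu   [S → u]

S=>BS=>BuSS=>BuSuSS=>BuSuSuSS=>uuSuSuSS=>uuuuSuSS=>uuuuuuSS=>uuuuuuuS=>uuuuuuuu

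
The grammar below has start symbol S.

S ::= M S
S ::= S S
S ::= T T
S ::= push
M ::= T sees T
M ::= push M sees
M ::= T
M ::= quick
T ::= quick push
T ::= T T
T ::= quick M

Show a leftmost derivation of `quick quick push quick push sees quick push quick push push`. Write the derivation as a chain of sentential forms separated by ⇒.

S ⇒ S S ⇒ T T S ⇒ quick M T S ⇒ quick T sees T T S ⇒ quick T T sees T T S ⇒ quick quick push T sees T T S ⇒ quick quick push quick push sees T T S ⇒ quick quick push quick push sees quick push T S ⇒ quick quick push quick push sees quick push quick push S ⇒ quick quick push quick push sees quick push quick push push

S ⇒ S S   [S ::= S S]
S S ⇒ T T S   [S ::= T T]
T T S ⇒ quick M T S   [T ::= quick M]
quick M T S ⇒ quick T sees T T S   [M ::= T sees T]
quick T sees T T S ⇒ quick T T sees T T S   [T ::= T T]
quick T T sees T T S ⇒ quick quick push T sees T T S   [T ::= quick push]
quick quick push T sees T T S ⇒ quick quick push quick push sees T T S   [T ::= quick push]
quick quick push quick push sees T T S ⇒ quick quick push quick push sees quick push T S   [T ::= quick push]
quick quick push quick push sees quick push T S ⇒ quick quick push quick push sees quick push quick push S   [T ::= quick push]
quick quick push quick push sees quick push quick push S ⇒ quick quick push quick push sees quick push quick push push   [S ::= push]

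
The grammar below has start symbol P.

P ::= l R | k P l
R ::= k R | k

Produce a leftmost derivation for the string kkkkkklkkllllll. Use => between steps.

P => kPl   [P ::= k P l]
kPl => kkPll   [P ::= k P l]
kkPll => kkkPlll   [P ::= k P l]
kkkPlll => kkkkPllll   [P ::= k P l]
kkkkPllll => kkkkkPlllll   [P ::= k P l]
kkkkkPlllll => kkkkkkPllllll   [P ::= k P l]
kkkkkkPllllll => kkkkkklRllllll   [P ::= l R]
kkkkkklRllllll => kkkkkklkRllllll   [R ::= k R]
kkkkkklkRllllll => kkkkkklkkllllll   [R ::= k]

P => kPl => kkPll => kkkPlll => kkkkPllll => kkkkkPlllll => kkkkkkPllllll => kkkkkklRllllll => kkkkkklkRllllll => kkkkkklkkllllll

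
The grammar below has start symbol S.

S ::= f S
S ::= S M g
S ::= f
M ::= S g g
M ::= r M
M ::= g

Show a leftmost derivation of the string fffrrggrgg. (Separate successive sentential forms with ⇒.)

S ⇒ fS   [S ::= f S]
fS ⇒ ffS   [S ::= f S]
ffS ⇒ ffSMg   [S ::= S M g]
ffSMg ⇒ ffSMgMg   [S ::= S M g]
ffSMgMg ⇒ fffMgMg   [S ::= f]
fffMgMg ⇒ fffrMgMg   [M ::= r M]
fffrMgMg ⇒ fffrrMgMg   [M ::= r M]
fffrrMgMg ⇒ fffrrggMg   [M ::= g]
fffrrggMg ⇒ fffrrggrMg   [M ::= r M]
fffrrggrMg ⇒ fffrrggrgg   [M ::= g]

S⇒fS⇒ffS⇒ffSMg⇒ffSMgMg⇒fffMgMg⇒fffrMgMg⇒fffrrMgMg⇒fffrrggMg⇒fffrrggrMg⇒fffrrggrgg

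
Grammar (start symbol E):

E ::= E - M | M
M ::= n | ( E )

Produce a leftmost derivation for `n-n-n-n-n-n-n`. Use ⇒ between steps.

E⇒E-M⇒E-M-M⇒E-M-M-M⇒E-M-M-M-M⇒E-M-M-M-M-M⇒E-M-M-M-M-M-M⇒M-M-M-M-M-M-M⇒n-M-M-M-M-M-M⇒n-n-M-M-M-M-M⇒n-n-n-M-M-M-M⇒n-n-n-n-M-M-M⇒n-n-n-n-n-M-M⇒n-n-n-n-n-n-M⇒n-n-n-n-n-n-n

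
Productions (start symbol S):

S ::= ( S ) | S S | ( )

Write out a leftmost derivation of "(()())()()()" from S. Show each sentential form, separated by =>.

S=>SS=>SSS=>SSSS=>(S)SSS=>(SS)SSS=>(()S)SSS=>(()())SSS=>(()())()SS=>(()())()()S=>(()())()()()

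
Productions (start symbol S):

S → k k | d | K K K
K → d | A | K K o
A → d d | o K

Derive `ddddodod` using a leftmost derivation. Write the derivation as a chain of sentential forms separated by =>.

S=>KKK=>dKK=>dKKoK=>dKKoKoK=>dAKoKoK=>dddKoKoK=>ddddoKoK=>ddddodoK=>ddddodod

S => KKK   [S → K K K]
KKK => dKK   [K → d]
dKK => dKKoK   [K → K K o]
dKKoK => dKKoKoK   [K → K K o]
dKKoKoK => dAKoKoK   [K → A]
dAKoKoK => dddKoKoK   [A → d d]
dddKoKoK => ddddoKoK   [K → d]
ddddoKoK => ddddodoK   [K → d]
ddddodoK => ddddodod   [K → d]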